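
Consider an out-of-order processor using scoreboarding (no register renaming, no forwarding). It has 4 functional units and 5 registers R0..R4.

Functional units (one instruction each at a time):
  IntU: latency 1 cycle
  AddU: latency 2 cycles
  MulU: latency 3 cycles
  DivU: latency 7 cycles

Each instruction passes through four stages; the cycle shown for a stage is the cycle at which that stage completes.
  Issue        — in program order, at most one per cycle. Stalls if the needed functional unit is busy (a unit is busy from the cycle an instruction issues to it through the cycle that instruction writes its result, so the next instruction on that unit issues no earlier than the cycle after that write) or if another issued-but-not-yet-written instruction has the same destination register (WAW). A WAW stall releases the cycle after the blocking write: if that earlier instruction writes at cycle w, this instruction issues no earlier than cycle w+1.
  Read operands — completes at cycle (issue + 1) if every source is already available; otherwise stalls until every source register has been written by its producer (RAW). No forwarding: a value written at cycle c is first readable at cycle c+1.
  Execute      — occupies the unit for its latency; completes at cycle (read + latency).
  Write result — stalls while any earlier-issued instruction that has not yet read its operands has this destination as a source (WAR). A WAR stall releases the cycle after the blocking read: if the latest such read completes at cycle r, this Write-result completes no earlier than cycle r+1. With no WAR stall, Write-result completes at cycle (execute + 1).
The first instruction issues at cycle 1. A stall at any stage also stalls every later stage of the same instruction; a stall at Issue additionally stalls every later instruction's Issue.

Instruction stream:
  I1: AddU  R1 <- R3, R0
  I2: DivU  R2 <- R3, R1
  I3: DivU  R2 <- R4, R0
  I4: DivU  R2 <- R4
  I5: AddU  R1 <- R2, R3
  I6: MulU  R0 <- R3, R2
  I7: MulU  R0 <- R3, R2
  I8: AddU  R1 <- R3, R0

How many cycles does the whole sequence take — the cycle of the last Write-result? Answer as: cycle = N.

cycle = 49

[1] I1→AddU
[2] I1 RO, I2→DivU
[4] I1 EX
[5] I1 WR R1
[6] I2 RO
[13] I2 EX
[14] I2 WR R2
[15] I3→DivU
[16] I3 RO
[23] I3 EX
[24] I3 WR R2
[25] I4→DivU
[26] I4 RO, I5→AddU
[27] I6→MulU
[33] I4 EX
[34] I4 WR R2
[35] I5 RO, I6 RO
[37] I5 EX
[38] I5 WR R1, I6 EX
[39] I6 WR R0
[40] I7→MulU
[41] I7 RO, I8→AddU
[44] I7 EX
[45] I7 WR R0
[46] I8 RO
[48] I8 EX
[49] I8 WR R1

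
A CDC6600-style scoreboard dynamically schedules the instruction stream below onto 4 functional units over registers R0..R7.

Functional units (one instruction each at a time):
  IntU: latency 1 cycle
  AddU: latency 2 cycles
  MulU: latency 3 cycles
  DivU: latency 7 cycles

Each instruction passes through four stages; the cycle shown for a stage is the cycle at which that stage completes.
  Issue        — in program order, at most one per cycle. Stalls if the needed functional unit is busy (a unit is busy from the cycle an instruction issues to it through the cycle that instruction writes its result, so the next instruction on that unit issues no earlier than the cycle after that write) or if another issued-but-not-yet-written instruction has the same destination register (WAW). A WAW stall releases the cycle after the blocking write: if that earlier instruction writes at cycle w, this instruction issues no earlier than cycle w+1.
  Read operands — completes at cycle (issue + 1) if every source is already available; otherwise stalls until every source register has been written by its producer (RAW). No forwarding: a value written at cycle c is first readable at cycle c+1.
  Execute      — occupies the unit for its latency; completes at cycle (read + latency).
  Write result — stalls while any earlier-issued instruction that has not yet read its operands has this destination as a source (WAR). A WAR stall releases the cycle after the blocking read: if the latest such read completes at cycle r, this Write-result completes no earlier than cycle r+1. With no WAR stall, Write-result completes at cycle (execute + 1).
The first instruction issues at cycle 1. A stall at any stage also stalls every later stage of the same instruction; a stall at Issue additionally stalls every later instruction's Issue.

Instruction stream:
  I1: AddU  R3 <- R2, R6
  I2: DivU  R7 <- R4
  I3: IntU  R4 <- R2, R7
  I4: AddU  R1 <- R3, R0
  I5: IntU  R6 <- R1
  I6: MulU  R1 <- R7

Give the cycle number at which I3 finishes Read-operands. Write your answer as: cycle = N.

c1: I1 issues→AddU
c2: I1 reads, I2 issues→DivU
c3: I2 reads, I3 issues→IntU
c4: I1 exec-done
c5: I1 writes R3
c6: I4 issues→AddU
c7: I4 reads
c9: I4 exec-done
c10: I2 exec-done, I4 writes R1
c11: I2 writes R7
c12: I3 reads
c13: I3 exec-done
c14: I3 writes R4
c15: I5 issues→IntU
c16: I5 reads, I6 issues→MulU
c17: I5 exec-done, I6 reads
c18: I5 writes R6
c20: I6 exec-done
c21: I6 writes R1

cycle = 12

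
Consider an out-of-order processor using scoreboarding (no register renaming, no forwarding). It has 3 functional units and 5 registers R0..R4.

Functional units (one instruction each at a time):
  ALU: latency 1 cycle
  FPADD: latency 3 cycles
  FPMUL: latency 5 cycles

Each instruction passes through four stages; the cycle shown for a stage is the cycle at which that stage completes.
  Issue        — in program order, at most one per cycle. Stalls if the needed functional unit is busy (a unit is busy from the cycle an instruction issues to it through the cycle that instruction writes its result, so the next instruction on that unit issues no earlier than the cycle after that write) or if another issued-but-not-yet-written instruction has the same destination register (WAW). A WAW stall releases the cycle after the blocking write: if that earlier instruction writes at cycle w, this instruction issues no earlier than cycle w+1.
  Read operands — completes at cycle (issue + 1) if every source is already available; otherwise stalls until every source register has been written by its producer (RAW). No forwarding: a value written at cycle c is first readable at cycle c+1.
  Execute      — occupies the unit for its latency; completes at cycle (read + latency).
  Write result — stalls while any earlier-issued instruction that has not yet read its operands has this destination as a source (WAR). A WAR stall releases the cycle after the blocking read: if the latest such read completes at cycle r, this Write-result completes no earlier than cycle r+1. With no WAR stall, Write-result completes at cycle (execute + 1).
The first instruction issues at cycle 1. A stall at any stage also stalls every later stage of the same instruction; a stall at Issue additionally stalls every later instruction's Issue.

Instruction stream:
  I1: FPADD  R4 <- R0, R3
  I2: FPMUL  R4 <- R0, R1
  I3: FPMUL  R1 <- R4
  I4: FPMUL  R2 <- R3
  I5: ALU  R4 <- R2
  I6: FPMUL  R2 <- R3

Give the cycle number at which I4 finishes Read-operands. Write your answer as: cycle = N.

cycle = 24

[1] issue I1 (FPADD)
[2] I1 read-ops
[5] I1 finished on FPADD
[6] I1→R4
[7] issue I2 (FPMUL)
[8] I2 read-ops
[13] I2 finished on FPMUL
[14] I2→R4
[15] issue I3 (FPMUL)
[16] I3 read-ops
[21] I3 finished on FPMUL
[22] I3→R1
[23] issue I4 (FPMUL)
[24] I4 read-ops · issue I5 (ALU)
[29] I4 finished on FPMUL
[30] I4→R2
[31] I5 read-ops · issue I6 (FPMUL)
[32] I5 finished on ALU · I6 read-ops
[33] I5→R4
[37] I6 finished on FPMUL
[38] I6→R2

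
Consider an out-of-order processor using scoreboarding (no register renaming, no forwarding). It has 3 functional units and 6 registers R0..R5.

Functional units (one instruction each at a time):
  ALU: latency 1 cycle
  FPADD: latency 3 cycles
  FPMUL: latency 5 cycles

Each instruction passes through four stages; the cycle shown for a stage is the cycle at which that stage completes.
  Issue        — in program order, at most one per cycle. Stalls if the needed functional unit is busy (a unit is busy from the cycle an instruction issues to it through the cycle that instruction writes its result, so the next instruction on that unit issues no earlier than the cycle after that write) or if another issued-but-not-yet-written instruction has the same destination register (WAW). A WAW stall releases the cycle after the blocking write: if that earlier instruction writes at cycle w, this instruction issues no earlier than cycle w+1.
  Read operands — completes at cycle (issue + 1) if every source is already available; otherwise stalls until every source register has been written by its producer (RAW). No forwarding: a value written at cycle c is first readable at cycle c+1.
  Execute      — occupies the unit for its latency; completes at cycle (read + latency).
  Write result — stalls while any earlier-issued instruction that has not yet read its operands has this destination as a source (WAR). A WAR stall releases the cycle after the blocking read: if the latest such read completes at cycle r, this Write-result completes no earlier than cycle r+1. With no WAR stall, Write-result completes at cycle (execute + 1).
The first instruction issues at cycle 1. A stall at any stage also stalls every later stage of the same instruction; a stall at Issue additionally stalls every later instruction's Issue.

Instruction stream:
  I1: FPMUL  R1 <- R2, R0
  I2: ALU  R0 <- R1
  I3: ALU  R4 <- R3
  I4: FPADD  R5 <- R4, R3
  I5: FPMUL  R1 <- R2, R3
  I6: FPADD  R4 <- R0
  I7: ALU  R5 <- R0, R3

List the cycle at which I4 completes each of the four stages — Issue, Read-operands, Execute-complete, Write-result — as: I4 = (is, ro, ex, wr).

[1] I1 dispatched to FPMUL
[2] I1 operands ready · I2 dispatched to ALU
[7] I1 complete
[8] R1←I1
[9] I2 operands ready
[10] I2 complete
[11] R0←I2
[12] I3 dispatched to ALU
[13] I3 operands ready · I4 dispatched to FPADD
[14] I3 complete · I5 dispatched to FPMUL
[15] R4←I3 · I5 operands ready
[16] I4 operands ready
[19] I4 complete
[20] R5←I4 · I5 complete
[21] R1←I5 · I6 dispatched to FPADD
[22] I6 operands ready · I7 dispatched to ALU
[23] I7 operands ready
[24] I7 complete
[25] I6 complete · R5←I7
[26] R4←I6

I4 = (13, 16, 19, 20)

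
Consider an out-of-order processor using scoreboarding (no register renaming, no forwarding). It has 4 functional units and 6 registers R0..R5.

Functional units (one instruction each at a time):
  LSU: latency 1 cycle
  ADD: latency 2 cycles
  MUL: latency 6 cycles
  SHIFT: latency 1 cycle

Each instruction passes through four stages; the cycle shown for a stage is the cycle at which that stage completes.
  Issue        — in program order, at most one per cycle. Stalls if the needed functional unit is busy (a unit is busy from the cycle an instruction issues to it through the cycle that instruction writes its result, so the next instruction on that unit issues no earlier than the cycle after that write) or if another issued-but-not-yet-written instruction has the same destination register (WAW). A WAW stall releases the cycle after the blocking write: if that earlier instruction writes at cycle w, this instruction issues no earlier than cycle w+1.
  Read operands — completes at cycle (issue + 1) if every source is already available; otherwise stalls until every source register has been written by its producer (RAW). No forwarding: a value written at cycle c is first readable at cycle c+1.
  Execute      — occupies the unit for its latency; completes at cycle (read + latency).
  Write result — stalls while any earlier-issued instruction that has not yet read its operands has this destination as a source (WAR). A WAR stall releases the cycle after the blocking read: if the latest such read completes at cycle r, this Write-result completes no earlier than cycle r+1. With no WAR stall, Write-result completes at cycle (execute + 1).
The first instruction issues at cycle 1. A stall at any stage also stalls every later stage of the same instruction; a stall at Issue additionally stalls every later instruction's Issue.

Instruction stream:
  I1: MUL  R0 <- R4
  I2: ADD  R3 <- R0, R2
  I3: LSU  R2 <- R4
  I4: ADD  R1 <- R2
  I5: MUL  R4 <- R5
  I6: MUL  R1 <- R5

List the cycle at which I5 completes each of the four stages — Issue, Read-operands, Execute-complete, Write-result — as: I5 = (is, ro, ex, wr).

I5 = (15, 16, 22, 23)

cycle 1: I1 dispatched to MUL
cycle 2: I1 operands ready | I2 dispatched to ADD
cycle 3: I3 dispatched to LSU
cycle 4: I3 operands ready
cycle 5: I3 complete
cycle 8: I1 complete
cycle 9: R0←I1
cycle 10: I2 operands ready
cycle 11: R2←I3
cycle 12: I2 complete
cycle 13: R3←I2
cycle 14: I4 dispatched to ADD
cycle 15: I4 operands ready | I5 dispatched to MUL
cycle 16: I5 operands ready
cycle 17: I4 complete
cycle 18: R1←I4
cycle 22: I5 complete
cycle 23: R4←I5
cycle 24: I6 dispatched to MUL
cycle 25: I6 operands ready
cycle 31: I6 complete
cycle 32: R1←I6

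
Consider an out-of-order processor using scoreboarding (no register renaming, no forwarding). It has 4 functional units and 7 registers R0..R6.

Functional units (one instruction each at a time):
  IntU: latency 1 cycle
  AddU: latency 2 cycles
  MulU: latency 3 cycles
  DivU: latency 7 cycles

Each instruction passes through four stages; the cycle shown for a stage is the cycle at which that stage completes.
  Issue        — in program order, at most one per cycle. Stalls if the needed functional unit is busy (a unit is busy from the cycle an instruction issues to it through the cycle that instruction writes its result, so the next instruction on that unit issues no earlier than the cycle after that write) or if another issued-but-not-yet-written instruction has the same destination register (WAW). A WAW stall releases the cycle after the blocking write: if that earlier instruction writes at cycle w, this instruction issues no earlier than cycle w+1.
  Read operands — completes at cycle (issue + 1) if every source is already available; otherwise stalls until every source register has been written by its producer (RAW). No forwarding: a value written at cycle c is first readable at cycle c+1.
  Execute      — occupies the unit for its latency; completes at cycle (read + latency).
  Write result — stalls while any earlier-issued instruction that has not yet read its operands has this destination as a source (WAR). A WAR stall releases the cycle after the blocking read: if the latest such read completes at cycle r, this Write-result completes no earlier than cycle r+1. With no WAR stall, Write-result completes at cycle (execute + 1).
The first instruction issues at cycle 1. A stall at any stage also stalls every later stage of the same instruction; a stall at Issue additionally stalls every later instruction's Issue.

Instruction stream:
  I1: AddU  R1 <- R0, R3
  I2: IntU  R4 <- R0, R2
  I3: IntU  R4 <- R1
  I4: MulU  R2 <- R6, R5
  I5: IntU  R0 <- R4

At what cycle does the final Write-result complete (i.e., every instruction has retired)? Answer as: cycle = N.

[1] I1 issues→AddU
[2] I1 reads · I2 issues→IntU
[3] I2 reads
[4] I1 exec-done · I2 exec-done
[5] I1 writes R1 · I2 writes R4
[6] I3 issues→IntU
[7] I3 reads · I4 issues→MulU
[8] I3 exec-done · I4 reads
[9] I3 writes R4
[10] I5 issues→IntU
[11] I4 exec-done · I5 reads
[12] I4 writes R2 · I5 exec-done
[13] I5 writes R0

cycle = 13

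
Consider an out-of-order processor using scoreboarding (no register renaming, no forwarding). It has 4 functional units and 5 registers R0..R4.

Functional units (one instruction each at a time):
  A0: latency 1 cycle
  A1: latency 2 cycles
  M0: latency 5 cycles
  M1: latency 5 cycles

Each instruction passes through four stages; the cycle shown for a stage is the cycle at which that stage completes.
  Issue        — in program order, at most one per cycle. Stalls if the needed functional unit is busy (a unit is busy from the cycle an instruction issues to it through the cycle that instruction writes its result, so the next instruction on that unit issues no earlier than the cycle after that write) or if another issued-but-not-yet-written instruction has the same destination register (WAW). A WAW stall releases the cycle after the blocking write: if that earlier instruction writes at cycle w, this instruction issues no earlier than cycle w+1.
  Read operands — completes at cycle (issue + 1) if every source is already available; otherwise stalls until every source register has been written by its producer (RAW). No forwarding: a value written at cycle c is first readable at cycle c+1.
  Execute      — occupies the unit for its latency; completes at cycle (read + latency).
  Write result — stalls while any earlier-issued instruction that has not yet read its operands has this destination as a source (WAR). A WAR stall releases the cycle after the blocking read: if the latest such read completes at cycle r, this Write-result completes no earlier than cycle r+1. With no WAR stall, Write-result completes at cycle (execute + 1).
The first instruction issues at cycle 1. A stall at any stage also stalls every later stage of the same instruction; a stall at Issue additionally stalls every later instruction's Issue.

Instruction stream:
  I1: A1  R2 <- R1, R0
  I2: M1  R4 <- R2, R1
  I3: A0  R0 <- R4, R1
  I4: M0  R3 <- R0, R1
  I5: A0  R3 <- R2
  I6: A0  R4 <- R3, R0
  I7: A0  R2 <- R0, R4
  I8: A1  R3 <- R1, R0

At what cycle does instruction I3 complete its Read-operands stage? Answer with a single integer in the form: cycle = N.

cycle = 13

c1: I1 issues→A1
c2: I1 reads | I2 issues→M1
c3: I3 issues→A0
c4: I1 exec-done | I4 issues→M0
c5: I1 writes R2
c6: I2 reads
c11: I2 exec-done
c12: I2 writes R4
c13: I3 reads
c14: I3 exec-done
c15: I3 writes R0
c16: I4 reads
c21: I4 exec-done
c22: I4 writes R3
c23: I5 issues→A0
c24: I5 reads
c25: I5 exec-done
c26: I5 writes R3
c27: I6 issues→A0
c28: I6 reads
c29: I6 exec-done
c30: I6 writes R4
c31: I7 issues→A0
c32: I7 reads | I8 issues→A1
c33: I7 exec-done | I8 reads
c34: I7 writes R2
c35: I8 exec-done
c36: I8 writes R3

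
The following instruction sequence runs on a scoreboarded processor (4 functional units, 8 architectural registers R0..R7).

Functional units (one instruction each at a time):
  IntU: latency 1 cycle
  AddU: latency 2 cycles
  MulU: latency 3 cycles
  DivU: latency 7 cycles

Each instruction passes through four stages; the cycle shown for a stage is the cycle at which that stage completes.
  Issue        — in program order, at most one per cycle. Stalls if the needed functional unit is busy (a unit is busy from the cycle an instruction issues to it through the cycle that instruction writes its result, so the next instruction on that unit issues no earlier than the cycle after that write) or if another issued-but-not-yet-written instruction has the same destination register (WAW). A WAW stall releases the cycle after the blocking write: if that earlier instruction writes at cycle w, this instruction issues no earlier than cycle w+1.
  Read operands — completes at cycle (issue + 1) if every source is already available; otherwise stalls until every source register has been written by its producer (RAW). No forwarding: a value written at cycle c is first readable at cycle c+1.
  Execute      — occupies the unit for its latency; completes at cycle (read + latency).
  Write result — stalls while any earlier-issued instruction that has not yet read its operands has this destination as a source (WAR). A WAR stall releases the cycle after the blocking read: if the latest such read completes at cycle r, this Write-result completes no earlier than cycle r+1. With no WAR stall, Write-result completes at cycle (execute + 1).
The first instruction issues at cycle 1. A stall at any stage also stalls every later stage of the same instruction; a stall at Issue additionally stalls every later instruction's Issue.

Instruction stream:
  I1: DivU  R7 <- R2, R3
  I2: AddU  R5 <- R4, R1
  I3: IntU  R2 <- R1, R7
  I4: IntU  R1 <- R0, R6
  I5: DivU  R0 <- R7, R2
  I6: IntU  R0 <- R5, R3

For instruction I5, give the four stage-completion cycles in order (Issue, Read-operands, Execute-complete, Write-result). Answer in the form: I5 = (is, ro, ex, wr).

[1] I1→DivU
[2] I1 RO · I2→AddU
[3] I2 RO · I3→IntU
[5] I2 EX
[6] I2 WR R5
[9] I1 EX
[10] I1 WR R7
[11] I3 RO
[12] I3 EX
[13] I3 WR R2
[14] I4→IntU
[15] I4 RO · I5→DivU
[16] I4 EX · I5 RO
[17] I4 WR R1
[23] I5 EX
[24] I5 WR R0
[25] I6→IntU
[26] I6 RO
[27] I6 EX
[28] I6 WR R0

I5 = (15, 16, 23, 24)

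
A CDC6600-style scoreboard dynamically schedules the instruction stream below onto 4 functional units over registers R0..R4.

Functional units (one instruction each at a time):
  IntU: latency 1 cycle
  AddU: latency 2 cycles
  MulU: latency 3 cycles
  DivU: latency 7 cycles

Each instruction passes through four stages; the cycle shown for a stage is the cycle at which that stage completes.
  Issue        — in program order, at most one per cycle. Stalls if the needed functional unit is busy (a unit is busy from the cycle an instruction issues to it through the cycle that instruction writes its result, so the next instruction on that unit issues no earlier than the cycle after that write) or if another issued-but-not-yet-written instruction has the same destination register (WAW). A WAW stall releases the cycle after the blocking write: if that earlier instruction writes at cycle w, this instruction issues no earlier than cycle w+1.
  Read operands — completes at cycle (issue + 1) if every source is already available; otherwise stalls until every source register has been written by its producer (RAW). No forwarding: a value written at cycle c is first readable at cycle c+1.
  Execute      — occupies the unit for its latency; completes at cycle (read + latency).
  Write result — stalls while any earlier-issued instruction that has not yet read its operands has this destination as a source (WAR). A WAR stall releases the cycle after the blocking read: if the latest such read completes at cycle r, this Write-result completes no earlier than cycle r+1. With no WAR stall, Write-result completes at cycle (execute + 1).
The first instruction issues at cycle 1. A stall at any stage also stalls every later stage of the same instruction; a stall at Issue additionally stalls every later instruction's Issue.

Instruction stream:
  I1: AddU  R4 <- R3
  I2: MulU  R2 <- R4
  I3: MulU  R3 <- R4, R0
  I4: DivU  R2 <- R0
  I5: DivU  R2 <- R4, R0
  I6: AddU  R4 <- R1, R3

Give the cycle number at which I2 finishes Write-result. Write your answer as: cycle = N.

cycle = 10

1) issue 1, read 2, done 4, write 5
2) issue 2, read 6, done 9, write 10  <RAW R4: wait I1 write@5>
3) issue 11, read 12, done 15, write 16  <struct: MulU busy until I2 writes@10>
4) issue 12, read 13, done 20, write 21
5) issue 22, read 23, done 30, write 31  <struct: DivU busy until I4 writes@21>
6) issue 23, read 24, done 26, write 27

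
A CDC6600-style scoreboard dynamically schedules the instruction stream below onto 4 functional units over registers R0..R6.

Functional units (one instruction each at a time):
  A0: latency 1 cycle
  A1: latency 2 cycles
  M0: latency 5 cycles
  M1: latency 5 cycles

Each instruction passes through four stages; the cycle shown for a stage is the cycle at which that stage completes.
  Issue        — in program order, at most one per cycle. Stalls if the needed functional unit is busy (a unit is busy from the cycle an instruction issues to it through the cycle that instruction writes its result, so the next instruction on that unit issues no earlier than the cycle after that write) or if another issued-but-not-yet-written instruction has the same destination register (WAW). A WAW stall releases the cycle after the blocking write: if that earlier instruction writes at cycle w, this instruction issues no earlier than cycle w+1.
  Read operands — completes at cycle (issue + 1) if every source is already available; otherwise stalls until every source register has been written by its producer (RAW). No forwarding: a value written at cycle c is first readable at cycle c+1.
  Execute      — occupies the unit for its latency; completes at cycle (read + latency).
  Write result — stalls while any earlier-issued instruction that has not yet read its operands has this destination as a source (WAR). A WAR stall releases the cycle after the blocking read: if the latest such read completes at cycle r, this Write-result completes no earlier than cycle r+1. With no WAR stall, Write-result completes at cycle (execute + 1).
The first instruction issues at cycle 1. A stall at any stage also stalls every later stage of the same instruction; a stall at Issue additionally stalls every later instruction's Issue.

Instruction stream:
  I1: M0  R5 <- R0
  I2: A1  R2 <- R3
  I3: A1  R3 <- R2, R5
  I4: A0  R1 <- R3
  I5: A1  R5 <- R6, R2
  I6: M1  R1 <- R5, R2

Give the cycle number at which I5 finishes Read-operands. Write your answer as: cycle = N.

cycle = 14

[I1] 1/2/7/8
[I2] 2/3/5/6
[I3] 7/9/11/12  (struct: A1 busy until I2 writes@6; RAW R5: wait I1 write@8)
[I4] 8/13/14/15  (RAW R3: wait I3 write@12)
[I5] 13/14/16/17  (struct: A1 busy until I3 writes@12)
[I6] 16/18/23/24  (WAW R1: wait I4 write@15; RAW R5: wait I5 write@17)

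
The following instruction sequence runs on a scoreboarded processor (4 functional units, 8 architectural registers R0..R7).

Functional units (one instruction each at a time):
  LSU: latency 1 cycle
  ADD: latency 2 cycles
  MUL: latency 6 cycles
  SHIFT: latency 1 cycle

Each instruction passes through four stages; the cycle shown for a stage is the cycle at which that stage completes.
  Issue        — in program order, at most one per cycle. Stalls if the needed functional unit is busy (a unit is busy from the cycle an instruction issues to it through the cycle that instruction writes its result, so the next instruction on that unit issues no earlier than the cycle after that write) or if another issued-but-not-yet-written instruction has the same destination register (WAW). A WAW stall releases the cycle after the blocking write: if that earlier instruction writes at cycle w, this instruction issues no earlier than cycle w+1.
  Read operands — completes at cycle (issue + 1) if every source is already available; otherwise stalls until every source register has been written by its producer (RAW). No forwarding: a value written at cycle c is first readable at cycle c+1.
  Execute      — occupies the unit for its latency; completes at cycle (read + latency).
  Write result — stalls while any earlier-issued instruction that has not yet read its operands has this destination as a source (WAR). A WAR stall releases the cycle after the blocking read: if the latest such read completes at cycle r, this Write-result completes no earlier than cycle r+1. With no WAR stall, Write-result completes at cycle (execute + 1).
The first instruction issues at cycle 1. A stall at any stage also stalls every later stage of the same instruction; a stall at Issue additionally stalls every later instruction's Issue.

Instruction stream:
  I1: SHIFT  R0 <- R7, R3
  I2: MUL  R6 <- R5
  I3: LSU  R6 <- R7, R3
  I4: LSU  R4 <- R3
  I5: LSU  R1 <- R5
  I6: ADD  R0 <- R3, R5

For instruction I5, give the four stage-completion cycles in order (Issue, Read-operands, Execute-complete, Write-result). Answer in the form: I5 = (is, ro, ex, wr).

c1: issue I1 (SHIFT)
c2: I1 read-ops; issue I2 (MUL)
c3: I1 finished on SHIFT; I2 read-ops
c4: I1→R0
c9: I2 finished on MUL
c10: I2→R6
c11: issue I3 (LSU)
c12: I3 read-ops
c13: I3 finished on LSU
c14: I3→R6
c15: issue I4 (LSU)
c16: I4 read-ops
c17: I4 finished on LSU
c18: I4→R4
c19: issue I5 (LSU)
c20: I5 read-ops; issue I6 (ADD)
c21: I5 finished on LSU; I6 read-ops
c22: I5→R1
c23: I6 finished on ADD
c24: I6→R0

I5 = (19, 20, 21, 22)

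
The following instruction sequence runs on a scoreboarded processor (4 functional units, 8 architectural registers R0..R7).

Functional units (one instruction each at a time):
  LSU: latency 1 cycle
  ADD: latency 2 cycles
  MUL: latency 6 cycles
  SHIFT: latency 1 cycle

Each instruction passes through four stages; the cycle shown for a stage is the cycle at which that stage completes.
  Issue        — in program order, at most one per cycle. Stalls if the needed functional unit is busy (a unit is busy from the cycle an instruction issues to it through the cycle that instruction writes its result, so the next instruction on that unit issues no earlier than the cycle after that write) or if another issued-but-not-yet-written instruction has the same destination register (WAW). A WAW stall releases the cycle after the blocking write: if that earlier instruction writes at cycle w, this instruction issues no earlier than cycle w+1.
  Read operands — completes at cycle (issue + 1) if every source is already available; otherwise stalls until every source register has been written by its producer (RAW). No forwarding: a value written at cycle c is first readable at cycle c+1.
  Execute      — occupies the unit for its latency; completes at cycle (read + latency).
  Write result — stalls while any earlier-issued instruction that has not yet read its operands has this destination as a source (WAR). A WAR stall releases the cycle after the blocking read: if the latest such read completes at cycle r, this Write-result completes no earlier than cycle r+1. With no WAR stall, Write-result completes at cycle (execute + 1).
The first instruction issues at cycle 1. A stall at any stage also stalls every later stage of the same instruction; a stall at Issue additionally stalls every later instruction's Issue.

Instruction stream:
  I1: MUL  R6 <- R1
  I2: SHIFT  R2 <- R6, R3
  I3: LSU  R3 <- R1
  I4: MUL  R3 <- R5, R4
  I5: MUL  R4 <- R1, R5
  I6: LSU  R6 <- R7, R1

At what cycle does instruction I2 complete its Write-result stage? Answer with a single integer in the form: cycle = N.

[1] I1→MUL
[2] I1 RO | I2→SHIFT
[3] I3→LSU
[4] I3 RO
[5] I3 EX
[8] I1 EX
[9] I1 WR R6
[10] I2 RO
[11] I2 EX | I3 WR R3
[12] I2 WR R2 | I4→MUL
[13] I4 RO
[19] I4 EX
[20] I4 WR R3
[21] I5→MUL
[22] I5 RO | I6→LSU
[23] I6 RO
[24] I6 EX
[25] I6 WR R6
[28] I5 EX
[29] I5 WR R4

cycle = 12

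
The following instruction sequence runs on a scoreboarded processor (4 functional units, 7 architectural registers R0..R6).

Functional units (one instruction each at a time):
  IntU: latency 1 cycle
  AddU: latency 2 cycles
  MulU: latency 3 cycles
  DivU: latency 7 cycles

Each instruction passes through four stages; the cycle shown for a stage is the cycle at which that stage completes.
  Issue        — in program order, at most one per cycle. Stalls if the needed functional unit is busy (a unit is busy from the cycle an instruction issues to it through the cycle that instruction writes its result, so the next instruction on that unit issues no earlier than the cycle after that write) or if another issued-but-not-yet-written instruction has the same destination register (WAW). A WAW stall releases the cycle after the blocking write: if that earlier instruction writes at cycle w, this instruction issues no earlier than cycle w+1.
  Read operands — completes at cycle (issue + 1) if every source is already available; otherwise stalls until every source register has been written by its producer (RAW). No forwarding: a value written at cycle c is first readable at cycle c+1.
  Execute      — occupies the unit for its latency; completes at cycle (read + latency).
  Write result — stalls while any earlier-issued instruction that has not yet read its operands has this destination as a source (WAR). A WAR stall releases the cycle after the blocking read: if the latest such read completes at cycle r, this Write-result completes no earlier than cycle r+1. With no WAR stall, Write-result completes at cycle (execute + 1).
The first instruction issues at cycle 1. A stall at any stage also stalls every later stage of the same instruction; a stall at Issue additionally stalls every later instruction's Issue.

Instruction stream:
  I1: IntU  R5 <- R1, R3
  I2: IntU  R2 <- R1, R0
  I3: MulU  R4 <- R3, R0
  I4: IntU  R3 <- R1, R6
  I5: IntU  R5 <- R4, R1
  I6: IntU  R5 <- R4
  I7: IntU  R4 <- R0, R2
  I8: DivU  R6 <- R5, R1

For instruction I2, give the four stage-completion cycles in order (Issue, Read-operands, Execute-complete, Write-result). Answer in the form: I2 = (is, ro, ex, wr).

I2 = (5, 6, 7, 8)

[I1] 1/2/3/4
[I2] 5/6/7/8  (struct: IntU busy until I1 writes@4)
[I3] 6/7/10/11
[I4] 9/10/11/12  (struct: IntU busy until I2 writes@8)
[I5] 13/14/15/16  (struct: IntU busy until I4 writes@12)
[I6] 17/18/19/20  (struct: IntU busy until I5 writes@16)
[I7] 21/22/23/24  (struct: IntU busy until I6 writes@20)
[I8] 22/23/30/31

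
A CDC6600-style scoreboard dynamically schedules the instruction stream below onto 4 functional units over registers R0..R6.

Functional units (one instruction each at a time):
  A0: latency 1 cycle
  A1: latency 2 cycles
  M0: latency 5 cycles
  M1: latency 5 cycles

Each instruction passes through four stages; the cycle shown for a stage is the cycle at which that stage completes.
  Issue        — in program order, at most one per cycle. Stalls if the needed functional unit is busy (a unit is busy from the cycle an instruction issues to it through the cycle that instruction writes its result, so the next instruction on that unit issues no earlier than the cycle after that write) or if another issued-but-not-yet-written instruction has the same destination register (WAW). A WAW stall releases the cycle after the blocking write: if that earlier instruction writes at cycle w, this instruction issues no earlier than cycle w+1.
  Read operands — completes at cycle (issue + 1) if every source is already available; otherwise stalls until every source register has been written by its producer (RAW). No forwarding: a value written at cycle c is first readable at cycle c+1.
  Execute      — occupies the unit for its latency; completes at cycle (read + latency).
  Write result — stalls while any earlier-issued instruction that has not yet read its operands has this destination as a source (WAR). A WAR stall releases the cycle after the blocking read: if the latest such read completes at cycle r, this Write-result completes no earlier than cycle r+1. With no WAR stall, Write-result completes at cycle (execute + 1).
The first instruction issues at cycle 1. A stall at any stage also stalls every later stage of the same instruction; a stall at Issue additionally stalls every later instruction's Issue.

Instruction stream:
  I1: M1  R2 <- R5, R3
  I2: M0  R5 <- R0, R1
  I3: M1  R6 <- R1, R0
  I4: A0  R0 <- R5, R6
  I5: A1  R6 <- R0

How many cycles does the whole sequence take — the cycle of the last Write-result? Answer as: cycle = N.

cycle = 23

  I1 | 1 | 2 | 7 | 8
  I2 | 2 | 3 | 8 | 9
  I3 | 9 | 10 | 15 | 16   struct: M1 busy until I1 writes@8
  I4 | 10 | 17 | 18 | 19   RAW R6: wait I3 write@16
  I5 | 17 | 20 | 22 | 23   WAW R6: wait I3 write@16 · RAW R0: wait I4 write@19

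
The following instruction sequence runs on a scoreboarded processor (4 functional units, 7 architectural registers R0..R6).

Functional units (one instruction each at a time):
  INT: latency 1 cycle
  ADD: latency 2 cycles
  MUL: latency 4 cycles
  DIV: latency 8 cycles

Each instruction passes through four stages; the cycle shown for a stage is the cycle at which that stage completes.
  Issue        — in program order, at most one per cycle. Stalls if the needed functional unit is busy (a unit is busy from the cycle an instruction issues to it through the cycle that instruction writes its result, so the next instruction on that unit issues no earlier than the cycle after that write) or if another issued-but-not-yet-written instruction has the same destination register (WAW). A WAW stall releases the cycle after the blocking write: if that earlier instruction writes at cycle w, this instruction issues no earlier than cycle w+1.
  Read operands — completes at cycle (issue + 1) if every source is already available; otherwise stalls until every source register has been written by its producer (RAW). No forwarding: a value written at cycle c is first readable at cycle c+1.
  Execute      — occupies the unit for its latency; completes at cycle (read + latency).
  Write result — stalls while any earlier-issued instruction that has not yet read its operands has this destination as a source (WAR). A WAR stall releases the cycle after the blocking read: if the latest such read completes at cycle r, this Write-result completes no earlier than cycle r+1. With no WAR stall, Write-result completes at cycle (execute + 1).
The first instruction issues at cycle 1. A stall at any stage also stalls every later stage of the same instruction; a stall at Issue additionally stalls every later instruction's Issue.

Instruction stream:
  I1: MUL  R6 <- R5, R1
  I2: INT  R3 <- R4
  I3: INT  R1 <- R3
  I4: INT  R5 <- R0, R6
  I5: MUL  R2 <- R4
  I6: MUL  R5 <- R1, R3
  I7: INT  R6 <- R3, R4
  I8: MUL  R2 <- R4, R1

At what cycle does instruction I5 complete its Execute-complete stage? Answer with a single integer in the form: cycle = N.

cycle = 16

c1: issue I1 (MUL)
c2: I1 read-ops, issue I2 (INT)
c3: I2 read-ops
c4: I2 finished on INT
c5: I2→R3
c6: I1 finished on MUL, issue I3 (INT)
c7: I1→R6, I3 read-ops
c8: I3 finished on INT
c9: I3→R1
c10: issue I4 (INT)
c11: I4 read-ops, issue I5 (MUL)
c12: I4 finished on INT, I5 read-ops
c13: I4→R5
c16: I5 finished on MUL
c17: I5→R2
c18: issue I6 (MUL)
c19: I6 read-ops, issue I7 (INT)
c20: I7 read-ops
c21: I7 finished on INT
c22: I7→R6
c23: I6 finished on MUL
c24: I6→R5
c25: issue I8 (MUL)
c26: I8 read-ops
c30: I8 finished on MUL
c31: I8→R2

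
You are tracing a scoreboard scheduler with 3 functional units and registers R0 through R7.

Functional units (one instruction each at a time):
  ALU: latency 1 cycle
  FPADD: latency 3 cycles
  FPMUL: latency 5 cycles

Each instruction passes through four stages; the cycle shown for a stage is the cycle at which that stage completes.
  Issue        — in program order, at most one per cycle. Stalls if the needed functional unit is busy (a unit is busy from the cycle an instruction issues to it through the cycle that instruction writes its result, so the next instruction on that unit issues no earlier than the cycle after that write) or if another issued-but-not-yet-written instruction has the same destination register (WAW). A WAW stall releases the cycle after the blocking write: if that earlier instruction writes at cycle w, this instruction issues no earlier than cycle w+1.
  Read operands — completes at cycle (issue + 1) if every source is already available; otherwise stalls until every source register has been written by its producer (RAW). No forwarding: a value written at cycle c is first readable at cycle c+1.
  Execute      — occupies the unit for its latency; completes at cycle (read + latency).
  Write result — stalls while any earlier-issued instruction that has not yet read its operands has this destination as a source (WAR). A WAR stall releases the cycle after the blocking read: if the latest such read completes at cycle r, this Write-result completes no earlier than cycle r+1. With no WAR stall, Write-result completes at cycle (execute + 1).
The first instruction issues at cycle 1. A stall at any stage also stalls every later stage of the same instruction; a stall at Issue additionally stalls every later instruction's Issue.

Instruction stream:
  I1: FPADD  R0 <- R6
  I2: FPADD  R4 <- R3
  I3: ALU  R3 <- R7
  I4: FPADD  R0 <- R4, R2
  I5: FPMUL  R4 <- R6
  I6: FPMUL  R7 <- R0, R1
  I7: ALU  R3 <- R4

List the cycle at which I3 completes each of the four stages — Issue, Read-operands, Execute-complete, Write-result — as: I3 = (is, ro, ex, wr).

I3 = (8, 9, 10, 11)

1) issue 1, read 2, done 5, write 6
2) issue 7, read 8, done 11, write 12  <struct: FPADD busy until I1 writes@6>
3) issue 8, read 9, done 10, write 11
4) issue 13, read 14, done 17, write 18  <struct: FPADD busy until I2 writes@12>
5) issue 14, read 15, done 20, write 21
6) issue 22, read 23, done 28, write 29  <struct: FPMUL busy until I5 writes@21>
7) issue 23, read 24, done 25, write 26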